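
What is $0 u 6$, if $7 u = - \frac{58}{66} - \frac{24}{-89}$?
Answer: $0$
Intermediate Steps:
$u = - \frac{1789}{20559}$ ($u = \frac{- \frac{58}{66} - \frac{24}{-89}}{7} = \frac{\left(-58\right) \frac{1}{66} - - \frac{24}{89}}{7} = \frac{- \frac{29}{33} + \frac{24}{89}}{7} = \frac{1}{7} \left(- \frac{1789}{2937}\right) = - \frac{1789}{20559} \approx -0.087018$)
$0 u 6 = 0 \left(\left(- \frac{1789}{20559}\right) 6\right) = 0 \left(- \frac{3578}{6853}\right) = 0$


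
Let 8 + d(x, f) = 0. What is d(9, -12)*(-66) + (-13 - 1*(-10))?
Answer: 525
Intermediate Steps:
d(x, f) = -8 (d(x, f) = -8 + 0 = -8)
d(9, -12)*(-66) + (-13 - 1*(-10)) = -8*(-66) + (-13 - 1*(-10)) = 528 + (-13 + 10) = 528 - 3 = 525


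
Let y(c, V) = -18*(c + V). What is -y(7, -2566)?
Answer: -46062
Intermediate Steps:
y(c, V) = -18*V - 18*c (y(c, V) = -18*(V + c) = -18*V - 18*c)
-y(7, -2566) = -(-18*(-2566) - 18*7) = -(46188 - 126) = -1*46062 = -46062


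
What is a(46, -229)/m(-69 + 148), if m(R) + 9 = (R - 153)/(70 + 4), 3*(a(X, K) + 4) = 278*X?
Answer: -6388/15 ≈ -425.87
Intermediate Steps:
a(X, K) = -4 + 278*X/3 (a(X, K) = -4 + (278*X)/3 = -4 + 278*X/3)
m(R) = -819/74 + R/74 (m(R) = -9 + (R - 153)/(70 + 4) = -9 + (-153 + R)/74 = -9 + (-153 + R)*(1/74) = -9 + (-153/74 + R/74) = -819/74 + R/74)
a(46, -229)/m(-69 + 148) = (-4 + (278/3)*46)/(-819/74 + (-69 + 148)/74) = (-4 + 12788/3)/(-819/74 + (1/74)*79) = 12776/(3*(-819/74 + 79/74)) = (12776/3)/(-10) = (12776/3)*(-⅒) = -6388/15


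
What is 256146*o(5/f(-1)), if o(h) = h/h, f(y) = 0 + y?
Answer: 256146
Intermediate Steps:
f(y) = y
o(h) = 1
256146*o(5/f(-1)) = 256146*1 = 256146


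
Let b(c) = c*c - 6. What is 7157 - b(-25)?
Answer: 6538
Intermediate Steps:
b(c) = -6 + c² (b(c) = c² - 6 = -6 + c²)
7157 - b(-25) = 7157 - (-6 + (-25)²) = 7157 - (-6 + 625) = 7157 - 1*619 = 7157 - 619 = 6538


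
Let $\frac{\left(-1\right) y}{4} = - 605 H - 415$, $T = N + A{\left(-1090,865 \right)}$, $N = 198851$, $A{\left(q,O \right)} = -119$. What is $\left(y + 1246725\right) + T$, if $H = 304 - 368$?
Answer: $1292237$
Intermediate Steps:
$T = 198732$ ($T = 198851 - 119 = 198732$)
$H = -64$ ($H = 304 - 368 = -64$)
$y = -153220$ ($y = - 4 \left(\left(-605\right) \left(-64\right) - 415\right) = - 4 \left(38720 - 415\right) = \left(-4\right) 38305 = -153220$)
$\left(y + 1246725\right) + T = \left(-153220 + 1246725\right) + 198732 = 1093505 + 198732 = 1292237$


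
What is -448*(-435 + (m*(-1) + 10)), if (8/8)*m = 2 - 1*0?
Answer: 191296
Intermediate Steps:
m = 2 (m = 2 - 1*0 = 2 + 0 = 2)
-448*(-435 + (m*(-1) + 10)) = -448*(-435 + (2*(-1) + 10)) = -448*(-435 + (-2 + 10)) = -448*(-435 + 8) = -448*(-427) = 191296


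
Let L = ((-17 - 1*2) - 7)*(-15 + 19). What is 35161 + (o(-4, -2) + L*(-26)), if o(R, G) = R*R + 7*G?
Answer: 37867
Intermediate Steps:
o(R, G) = R**2 + 7*G
L = -104 (L = ((-17 - 2) - 7)*4 = (-19 - 7)*4 = -26*4 = -104)
35161 + (o(-4, -2) + L*(-26)) = 35161 + (((-4)**2 + 7*(-2)) - 104*(-26)) = 35161 + ((16 - 14) + 2704) = 35161 + (2 + 2704) = 35161 + 2706 = 37867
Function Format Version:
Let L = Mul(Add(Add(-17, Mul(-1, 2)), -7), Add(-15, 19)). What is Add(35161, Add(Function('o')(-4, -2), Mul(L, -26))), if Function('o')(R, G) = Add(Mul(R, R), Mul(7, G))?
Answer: 37867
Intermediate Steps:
Function('o')(R, G) = Add(Pow(R, 2), Mul(7, G))
L = -104 (L = Mul(Add(Add(-17, -2), -7), 4) = Mul(Add(-19, -7), 4) = Mul(-26, 4) = -104)
Add(35161, Add(Function('o')(-4, -2), Mul(L, -26))) = Add(35161, Add(Add(Pow(-4, 2), Mul(7, -2)), Mul(-104, -26))) = Add(35161, Add(Add(16, -14), 2704)) = Add(35161, Add(2, 2704)) = Add(35161, 2706) = 37867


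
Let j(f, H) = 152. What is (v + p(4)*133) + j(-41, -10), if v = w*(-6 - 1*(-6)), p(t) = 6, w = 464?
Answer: 950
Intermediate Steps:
v = 0 (v = 464*(-6 - 1*(-6)) = 464*(-6 + 6) = 464*0 = 0)
(v + p(4)*133) + j(-41, -10) = (0 + 6*133) + 152 = (0 + 798) + 152 = 798 + 152 = 950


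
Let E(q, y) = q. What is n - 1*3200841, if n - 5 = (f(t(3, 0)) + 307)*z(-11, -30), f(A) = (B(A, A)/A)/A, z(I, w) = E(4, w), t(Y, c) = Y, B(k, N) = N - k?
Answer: -3199608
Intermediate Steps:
z(I, w) = 4
f(A) = 0 (f(A) = ((A - A)/A)/A = (0/A)/A = 0/A = 0)
n = 1233 (n = 5 + (0 + 307)*4 = 5 + 307*4 = 5 + 1228 = 1233)
n - 1*3200841 = 1233 - 1*3200841 = 1233 - 3200841 = -3199608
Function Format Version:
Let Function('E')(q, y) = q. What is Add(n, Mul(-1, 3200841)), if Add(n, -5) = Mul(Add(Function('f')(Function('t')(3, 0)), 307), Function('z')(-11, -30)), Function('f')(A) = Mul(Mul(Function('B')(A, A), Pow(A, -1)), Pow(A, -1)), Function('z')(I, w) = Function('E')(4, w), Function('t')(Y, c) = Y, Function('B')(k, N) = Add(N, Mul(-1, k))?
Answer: -3199608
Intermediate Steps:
Function('z')(I, w) = 4
Function('f')(A) = 0 (Function('f')(A) = Mul(Mul(Add(A, Mul(-1, A)), Pow(A, -1)), Pow(A, -1)) = Mul(Mul(0, Pow(A, -1)), Pow(A, -1)) = Mul(0, Pow(A, -1)) = 0)
n = 1233 (n = Add(5, Mul(Add(0, 307), 4)) = Add(5, Mul(307, 4)) = Add(5, 1228) = 1233)
Add(n, Mul(-1, 3200841)) = Add(1233, Mul(-1, 3200841)) = Add(1233, -3200841) = -3199608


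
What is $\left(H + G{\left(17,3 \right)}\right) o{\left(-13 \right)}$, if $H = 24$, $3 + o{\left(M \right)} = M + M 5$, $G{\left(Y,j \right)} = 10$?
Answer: $-2754$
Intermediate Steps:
$o{\left(M \right)} = -3 + 6 M$ ($o{\left(M \right)} = -3 + \left(M + M 5\right) = -3 + \left(M + 5 M\right) = -3 + 6 M$)
$\left(H + G{\left(17,3 \right)}\right) o{\left(-13 \right)} = \left(24 + 10\right) \left(-3 + 6 \left(-13\right)\right) = 34 \left(-3 - 78\right) = 34 \left(-81\right) = -2754$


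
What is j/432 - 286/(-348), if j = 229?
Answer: 16937/12528 ≈ 1.3519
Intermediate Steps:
j/432 - 286/(-348) = 229/432 - 286/(-348) = 229*(1/432) - 286*(-1/348) = 229/432 + 143/174 = 16937/12528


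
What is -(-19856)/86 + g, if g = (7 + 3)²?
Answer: 14228/43 ≈ 330.88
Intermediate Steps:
g = 100 (g = 10² = 100)
-(-19856)/86 + g = -(-19856)/86 + 100 = -136*(-73/43) + 100 = 9928/43 + 100 = 14228/43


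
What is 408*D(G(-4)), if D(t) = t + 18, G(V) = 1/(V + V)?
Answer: 7293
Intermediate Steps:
G(V) = 1/(2*V)
D(t) = 18 + t
408*D(G(-4)) = 408*(18 + (½)/(-4)) = 408*(18 + (½)*(-¼)) = 408*(18 - ⅛) = 408*(143/8) = 7293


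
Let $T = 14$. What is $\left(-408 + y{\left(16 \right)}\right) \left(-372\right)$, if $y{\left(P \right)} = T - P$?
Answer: $152520$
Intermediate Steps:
$y{\left(P \right)} = 14 - P$
$\left(-408 + y{\left(16 \right)}\right) \left(-372\right) = \left(-408 + \left(14 - 16\right)\right) \left(-372\right) = \left(-408 - 2\right) \left(-372\right) = \left(-410\right) \left(-372\right) = 152520$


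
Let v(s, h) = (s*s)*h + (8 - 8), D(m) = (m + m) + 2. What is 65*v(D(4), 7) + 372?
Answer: 45872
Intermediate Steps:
D(m) = 2 + 2*m (D(m) = 2*m + 2 = 2 + 2*m)
v(s, h) = h*s**2 (v(s, h) = s**2*h + 0 = h*s**2 + 0 = h*s**2)
65*v(D(4), 7) + 372 = 65*(7*(2 + 2*4)**2) + 372 = 65*(7*(2 + 8)**2) + 372 = 65*(7*10**2) + 372 = 65*(7*100) + 372 = 65*700 + 372 = 45500 + 372 = 45872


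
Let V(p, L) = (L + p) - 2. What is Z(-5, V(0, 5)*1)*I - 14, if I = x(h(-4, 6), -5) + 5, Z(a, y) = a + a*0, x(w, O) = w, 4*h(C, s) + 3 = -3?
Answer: -63/2 ≈ -31.500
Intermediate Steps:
V(p, L) = -2 + L + p
h(C, s) = -3/2 (h(C, s) = -¾ + (¼)*(-3) = -¾ - ¾ = -3/2)
Z(a, y) = a (Z(a, y) = a + 0 = a)
I = 7/2 (I = -3/2 + 5 = 7/2 ≈ 3.5000)
Z(-5, V(0, 5)*1)*I - 14 = -5*7/2 - 14 = -35/2 - 14 = -63/2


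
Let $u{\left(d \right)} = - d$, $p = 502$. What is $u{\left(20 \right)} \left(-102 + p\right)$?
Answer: $-8000$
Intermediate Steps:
$u{\left(20 \right)} \left(-102 + p\right) = \left(-1\right) 20 \left(-102 + 502\right) = \left(-20\right) 400 = -8000$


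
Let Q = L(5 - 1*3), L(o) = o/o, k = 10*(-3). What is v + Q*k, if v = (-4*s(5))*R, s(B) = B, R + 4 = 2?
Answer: 10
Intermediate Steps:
R = -2 (R = -4 + 2 = -2)
v = 40 (v = -4*5*(-2) = -20*(-2) = 40)
k = -30
L(o) = 1
Q = 1
v + Q*k = 40 + 1*(-30) = 40 - 30 = 10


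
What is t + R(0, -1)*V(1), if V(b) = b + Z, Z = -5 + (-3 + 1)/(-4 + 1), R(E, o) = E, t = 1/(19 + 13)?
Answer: 1/32 ≈ 0.031250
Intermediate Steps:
t = 1/32 ≈ 0.031250
Z = -13/3 (Z = -5 - 2/(-3) = -5 - 2*(-⅓) = -5 + ⅔ = -13/3 ≈ -4.3333)
V(b) = -13/3 + b (V(b) = b - 13/3 = -13/3 + b)
t + R(0, -1)*V(1) = 1/32 + 0*(-13/3 + 1) = 1/32 + 0*(-10/3) = 1/32 + 0 = 1/32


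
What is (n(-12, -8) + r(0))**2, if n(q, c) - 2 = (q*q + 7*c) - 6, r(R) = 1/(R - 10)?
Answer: 703921/100 ≈ 7039.2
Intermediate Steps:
r(R) = 1/(-10 + R)
n(q, c) = -4 + q**2 + 7*c (n(q, c) = 2 + ((q*q + 7*c) - 6) = 2 + ((q**2 + 7*c) - 6) = 2 + (-6 + q**2 + 7*c) = -4 + q**2 + 7*c)
(n(-12, -8) + r(0))**2 = ((-4 + (-12)**2 + 7*(-8)) + 1/(-10 + 0))**2 = ((-4 + 144 - 56) + 1/(-10))**2 = (84 - 1/10)**2 = (839/10)**2 = 703921/100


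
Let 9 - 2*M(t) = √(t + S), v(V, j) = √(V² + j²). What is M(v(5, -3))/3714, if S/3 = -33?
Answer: 3/2476 - √(-99 + √34)/7428 ≈ 0.0012116 - 0.0012995*I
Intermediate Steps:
S = -99 (S = 3*(-33) = -99)
M(t) = 9/2 - √(-99 + t)/2 (M(t) = 9/2 - √(t - 99)/2 = 9/2 - √(-99 + t)/2)
M(v(5, -3))/3714 = (9/2 - √(-99 + √(5² + (-3)²))/2)/3714 = (9/2 - √(-99 + √(25 + 9))/2)*(1/3714) = (9/2 - √(-99 + √34)/2)*(1/3714) = 3/2476 - √(-99 + √34)/7428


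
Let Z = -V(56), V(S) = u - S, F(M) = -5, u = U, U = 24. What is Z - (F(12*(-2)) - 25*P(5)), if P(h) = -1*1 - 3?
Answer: -63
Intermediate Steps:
u = 24
V(S) = 24 - S
P(h) = -4 (P(h) = -1 - 3 = -4)
Z = 32 (Z = -(24 - 1*56) = -(24 - 56) = -1*(-32) = 32)
Z - (F(12*(-2)) - 25*P(5)) = 32 - (-5 - 25*(-4)) = 32 - (-5 - 1*(-100)) = 32 - (-5 + 100) = 32 - 1*95 = 32 - 95 = -63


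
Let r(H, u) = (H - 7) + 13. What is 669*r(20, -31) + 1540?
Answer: 18934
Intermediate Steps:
r(H, u) = 6 + H (r(H, u) = (-7 + H) + 13 = 6 + H)
669*r(20, -31) + 1540 = 669*(6 + 20) + 1540 = 669*26 + 1540 = 17394 + 1540 = 18934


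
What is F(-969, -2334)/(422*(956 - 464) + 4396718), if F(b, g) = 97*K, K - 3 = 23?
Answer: 1261/2302171 ≈ 0.00054774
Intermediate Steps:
K = 26 (K = 3 + 23 = 26)
F(b, g) = 2522 (F(b, g) = 97*26 = 2522)
F(-969, -2334)/(422*(956 - 464) + 4396718) = 2522/(422*(956 - 464) + 4396718) = 2522/(422*492 + 4396718) = 2522/(207624 + 4396718) = 2522/4604342 = 2522*(1/4604342) = 1261/2302171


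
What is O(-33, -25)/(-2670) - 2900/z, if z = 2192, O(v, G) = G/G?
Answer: -968149/731580 ≈ -1.3234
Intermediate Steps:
O(v, G) = 1
O(-33, -25)/(-2670) - 2900/z = 1/(-2670) - 2900/2192 = 1*(-1/2670) - 2900*1/2192 = -1/2670 - 725/548 = -968149/731580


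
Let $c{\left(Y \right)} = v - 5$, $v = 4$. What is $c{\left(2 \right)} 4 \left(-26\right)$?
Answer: $104$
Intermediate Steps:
$c{\left(Y \right)} = -1$ ($c{\left(Y \right)} = 4 - 5 = -1$)
$c{\left(2 \right)} 4 \left(-26\right) = \left(-1\right) 4 \left(-26\right) = \left(-4\right) \left(-26\right) = 104$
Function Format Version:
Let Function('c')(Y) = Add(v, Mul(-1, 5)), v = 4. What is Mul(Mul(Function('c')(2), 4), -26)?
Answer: 104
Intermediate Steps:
Function('c')(Y) = -1 (Function('c')(Y) = Add(4, Mul(-1, 5)) = Add(4, -5) = -1)
Mul(Mul(Function('c')(2), 4), -26) = Mul(Mul(-1, 4), -26) = Mul(-4, -26) = 104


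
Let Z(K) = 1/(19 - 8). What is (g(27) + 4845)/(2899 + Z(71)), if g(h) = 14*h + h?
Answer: 1925/1063 ≈ 1.8109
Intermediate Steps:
Z(K) = 1/11
g(h) = 15*h
(g(27) + 4845)/(2899 + Z(71)) = (15*27 + 4845)/(2899 + 1/11) = (405 + 4845)/(31890/11) = 5250*(11/31890) = 1925/1063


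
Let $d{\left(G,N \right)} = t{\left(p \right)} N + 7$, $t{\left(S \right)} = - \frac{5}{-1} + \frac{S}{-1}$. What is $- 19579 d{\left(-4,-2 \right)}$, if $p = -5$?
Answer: $254527$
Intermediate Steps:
$t{\left(S \right)} = 5 - S$ ($t{\left(S \right)} = \left(-5\right) \left(-1\right) + S \left(-1\right) = 5 - S$)
$d{\left(G,N \right)} = 7 + 10 N$ ($d{\left(G,N \right)} = \left(5 - -5\right) N + 7 = \left(5 + 5\right) N + 7 = 10 N + 7 = 7 + 10 N$)
$- 19579 d{\left(-4,-2 \right)} = - 19579 \left(7 + 10 \left(-2\right)\right) = - 19579 \left(7 - 20\right) = \left(-19579\right) \left(-13\right) = 254527$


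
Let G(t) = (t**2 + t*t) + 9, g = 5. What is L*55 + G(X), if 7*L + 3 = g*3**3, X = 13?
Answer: 9689/7 ≈ 1384.1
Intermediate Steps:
G(t) = 9 + 2*t**2 (G(t) = (t**2 + t**2) + 9 = 2*t**2 + 9 = 9 + 2*t**2)
L = 132/7 (L = -3/7 + (5*3**3)/7 = -3/7 + (5*27)/7 = -3/7 + (1/7)*135 = -3/7 + 135/7 = 132/7 ≈ 18.857)
L*55 + G(X) = (132/7)*55 + (9 + 2*13**2) = 7260/7 + (9 + 2*169) = 7260/7 + (9 + 338) = 7260/7 + 347 = 9689/7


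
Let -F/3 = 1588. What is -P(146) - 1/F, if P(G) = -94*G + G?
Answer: 64685593/4764 ≈ 13578.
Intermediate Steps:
F = -4764 (F = -3*1588 = -4764)
P(G) = -93*G
-P(146) - 1/F = -(-93)*146 - 1/(-4764) = -1*(-13578) - 1*(-1/4764) = 13578 + 1/4764 = 64685593/4764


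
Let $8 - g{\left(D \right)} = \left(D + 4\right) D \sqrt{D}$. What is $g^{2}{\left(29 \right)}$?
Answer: $26559685 - 15312 \sqrt{29} \approx 2.6477 \cdot 10^{7}$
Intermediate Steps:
$g{\left(D \right)} = 8 - D^{\frac{3}{2}} \left(4 + D\right)$ ($g{\left(D \right)} = 8 - \left(D + 4\right) D \sqrt{D} = 8 - \left(4 + D\right) D^{\frac{3}{2}} = 8 - D^{\frac{3}{2}} \left(4 + D\right)$)
$g^{2}{\left(29 \right)} = \left(8 - 29^{\frac{5}{2}} - 4 \cdot 29^{\frac{3}{2}}\right)^{2} = \left(8 - 841 \sqrt{29} - 4 \cdot 29 \sqrt{29}\right)^{2} = \left(8 - 841 \sqrt{29} - 116 \sqrt{29}\right)^{2} = \left(8 - 957 \sqrt{29}\right)^{2}$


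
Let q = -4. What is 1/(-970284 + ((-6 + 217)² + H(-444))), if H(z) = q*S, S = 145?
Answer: -1/926343 ≈ -1.0795e-6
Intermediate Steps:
H(z) = -580 (H(z) = -4*145 = -580)
1/(-970284 + ((-6 + 217)² + H(-444))) = 1/(-970284 + ((-6 + 217)² - 580)) = 1/(-970284 + (211² - 580)) = 1/(-970284 + (44521 - 580)) = 1/(-970284 + 43941) = 1/(-926343) = -1/926343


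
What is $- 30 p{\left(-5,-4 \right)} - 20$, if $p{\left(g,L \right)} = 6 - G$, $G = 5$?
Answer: $-50$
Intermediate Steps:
$p{\left(g,L \right)} = 1$ ($p{\left(g,L \right)} = 6 - 5 = 1$)
$- 30 p{\left(-5,-4 \right)} - 20 = \left(-30\right) 1 - 20 = -30 - 20 = -50$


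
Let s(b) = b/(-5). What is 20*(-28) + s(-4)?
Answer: -2796/5 ≈ -559.20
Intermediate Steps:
s(b) = -b/5 (s(b) = b*(-⅕) = -b/5)
20*(-28) + s(-4) = 20*(-28) - ⅕*(-4) = -560 + ⅘ = -2796/5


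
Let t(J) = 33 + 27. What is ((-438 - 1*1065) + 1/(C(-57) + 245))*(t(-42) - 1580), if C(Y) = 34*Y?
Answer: 3867761600/1693 ≈ 2.2846e+6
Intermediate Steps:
t(J) = 60
((-438 - 1*1065) + 1/(C(-57) + 245))*(t(-42) - 1580) = ((-438 - 1*1065) + 1/(34*(-57) + 245))*(60 - 1580) = ((-438 - 1065) + 1/(-1938 + 245))*(-1520) = (-1503 + 1/(-1693))*(-1520) = (-1503 - 1/1693)*(-1520) = -2544580/1693*(-1520) = 3867761600/1693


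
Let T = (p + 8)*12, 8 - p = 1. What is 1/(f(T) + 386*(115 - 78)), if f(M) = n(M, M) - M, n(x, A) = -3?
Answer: 1/14099 ≈ 7.0927e-5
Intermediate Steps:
p = 7 (p = 8 - 1*1 = 8 - 1 = 7)
T = 180 (T = (7 + 8)*12 = 15*12 = 180)
f(M) = -3 - M
1/(f(T) + 386*(115 - 78)) = 1/((-3 - 1*180) + 386*(115 - 78)) = 1/((-3 - 180) + 386*37) = 1/(-183 + 14282) = 1/14099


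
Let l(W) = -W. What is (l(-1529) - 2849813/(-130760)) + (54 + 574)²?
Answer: 51772433693/130760 ≈ 3.9594e+5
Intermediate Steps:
(l(-1529) - 2849813/(-130760)) + (54 + 574)² = (-1*(-1529) - 2849813/(-130760)) + (54 + 574)² = (1529 - 2849813*(-1/130760)) + 628² = (1529 + 2849813/130760) + 394384 = 202781853/130760 + 394384 = 51772433693/130760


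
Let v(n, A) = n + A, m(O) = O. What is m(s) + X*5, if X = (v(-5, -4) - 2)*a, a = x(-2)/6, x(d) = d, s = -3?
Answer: 46/3 ≈ 15.333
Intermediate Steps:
v(n, A) = A + n
a = -⅓ (a = -2/6 = -2*⅙ = -⅓ ≈ -0.33333)
X = 11/3 (X = ((-4 - 5) - 2)*(-⅓) = (-9 - 2)*(-⅓) = -11*(-⅓) = 11/3 ≈ 3.6667)
m(s) + X*5 = -3 + (11/3)*5 = -3 + 55/3 = 46/3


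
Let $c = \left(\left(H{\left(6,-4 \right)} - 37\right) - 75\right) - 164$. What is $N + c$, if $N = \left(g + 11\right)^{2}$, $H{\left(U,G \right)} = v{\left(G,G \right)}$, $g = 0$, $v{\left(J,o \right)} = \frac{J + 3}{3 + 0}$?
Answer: $- \frac{466}{3} \approx -155.33$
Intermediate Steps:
$v{\left(J,o \right)} = 1 + \frac{J}{3}$ ($v{\left(J,o \right)} = \frac{3 + J}{3} = \left(3 + J\right) \frac{1}{3} = 1 + \frac{J}{3}$)
$H{\left(U,G \right)} = 1 + \frac{G}{3}$
$N = 121$ ($N = \left(0 + 11\right)^{2} = 11^{2} = 121$)
$c = - \frac{829}{3}$ ($c = \left(\left(\left(1 + \frac{1}{3} \left(-4\right)\right) - 37\right) - 75\right) - 164 = \left(\left(\left(1 - \frac{4}{3}\right) - 37\right) - 75\right) - 164 = \left(\left(- \frac{1}{3} - 37\right) - 75\right) - 164 = \left(- \frac{112}{3} - 75\right) - 164 = - \frac{337}{3} - 164 = - \frac{829}{3} \approx -276.33$)
$N + c = 121 - \frac{829}{3} = - \frac{466}{3}$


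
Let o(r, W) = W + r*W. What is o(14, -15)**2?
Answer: 50625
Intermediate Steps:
o(r, W) = W + W*r
o(14, -15)**2 = (-15*(1 + 14))**2 = (-15*15)**2 = (-225)**2 = 50625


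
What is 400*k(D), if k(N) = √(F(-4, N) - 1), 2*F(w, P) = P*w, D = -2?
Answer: 400*√3 ≈ 692.82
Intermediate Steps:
F(w, P) = P*w/2 (F(w, P) = (P*w)/2 = P*w/2)
k(N) = √(-1 - 2*N) (k(N) = √((½)*N*(-4) - 1) = √(-2*N - 1) = √(-1 - 2*N))
400*k(D) = 400*√(-1 - 2*(-2)) = 400*√(-1 + 4) = 400*√3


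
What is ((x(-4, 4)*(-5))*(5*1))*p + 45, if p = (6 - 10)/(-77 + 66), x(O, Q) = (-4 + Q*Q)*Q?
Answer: -4305/11 ≈ -391.36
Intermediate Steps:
x(O, Q) = Q*(-4 + Q²) (x(O, Q) = (-4 + Q²)*Q = Q*(-4 + Q²))
p = 4/11 (p = -4/(-11) = -4*(-1/11) = 4/11 ≈ 0.36364)
((x(-4, 4)*(-5))*(5*1))*p + 45 = (((4*(-4 + 4²))*(-5))*(5*1))*(4/11) + 45 = (((4*(-4 + 16))*(-5))*5)*(4/11) + 45 = (((4*12)*(-5))*5)*(4/11) + 45 = ((48*(-5))*5)*(4/11) + 45 = -240*5*(4/11) + 45 = -1200*4/11 + 45 = -4800/11 + 45 = -4305/11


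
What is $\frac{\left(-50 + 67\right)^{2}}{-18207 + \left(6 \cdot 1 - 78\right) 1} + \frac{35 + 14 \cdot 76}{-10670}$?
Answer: $- \frac{23172251}{195036930} \approx -0.11881$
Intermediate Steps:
$\frac{\left(-50 + 67\right)^{2}}{-18207 + \left(6 \cdot 1 - 78\right) 1} + \frac{35 + 14 \cdot 76}{-10670} = \frac{17^{2}}{-18207 + \left(6 - 78\right) 1} + \left(35 + 1064\right) \left(- \frac{1}{10670}\right) = \frac{289}{-18207 - 72} + 1099 \left(- \frac{1}{10670}\right) = \frac{289}{-18207 - 72} - \frac{1099}{10670} = \frac{289}{-18279} - \frac{1099}{10670} = 289 \left(- \frac{1}{18279}\right) - \frac{1099}{10670} = - \frac{289}{18279} - \frac{1099}{10670} = - \frac{23172251}{195036930}$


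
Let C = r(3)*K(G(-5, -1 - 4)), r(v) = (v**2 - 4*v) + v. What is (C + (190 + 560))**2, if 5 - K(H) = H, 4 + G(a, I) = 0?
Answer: 562500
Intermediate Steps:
G(a, I) = -4 (G(a, I) = -4 + 0 = -4)
r(v) = v**2 - 3*v
K(H) = 5 - H
C = 0 (C = (3*(-3 + 3))*(5 - 1*(-4)) = (3*0)*(5 + 4) = 0*9 = 0)
(C + (190 + 560))**2 = (0 + (190 + 560))**2 = (0 + 750)**2 = 750**2 = 562500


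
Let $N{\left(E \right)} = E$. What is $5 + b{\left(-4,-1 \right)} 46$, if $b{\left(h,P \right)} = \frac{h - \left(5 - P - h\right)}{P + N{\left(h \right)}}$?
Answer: $\frac{669}{5} \approx 133.8$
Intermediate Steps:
$b{\left(h,P \right)} = \frac{-5 + P + 2 h}{P + h}$ ($b{\left(h,P \right)} = \frac{h - \left(5 - P - h\right)}{P + h} = \frac{h + \left(-5 + P + h\right)}{P + h} = \frac{-5 + P + 2 h}{P + h}$)
$5 + b{\left(-4,-1 \right)} 46 = 5 + \frac{-5 - 1 + 2 \left(-4\right)}{-1 - 4} \cdot 46 = 5 + \frac{-5 - 1 - 8}{-5} \cdot 46 = 5 + \left(- \frac{1}{5}\right) \left(-14\right) 46 = 5 + \frac{14}{5} \cdot 46 = 5 + \frac{644}{5} = \frac{669}{5}$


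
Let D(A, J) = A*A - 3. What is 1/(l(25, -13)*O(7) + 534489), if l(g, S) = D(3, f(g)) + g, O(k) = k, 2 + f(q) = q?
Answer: 1/534706 ≈ 1.8702e-6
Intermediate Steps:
f(q) = -2 + q
D(A, J) = -3 + A² (D(A, J) = A² - 3 = -3 + A²)
l(g, S) = 6 + g (l(g, S) = (-3 + 3²) + g = (-3 + 9) + g = 6 + g)
1/(l(25, -13)*O(7) + 534489) = 1/((6 + 25)*7 + 534489) = 1/(31*7 + 534489) = 1/(217 + 534489) = 1/534706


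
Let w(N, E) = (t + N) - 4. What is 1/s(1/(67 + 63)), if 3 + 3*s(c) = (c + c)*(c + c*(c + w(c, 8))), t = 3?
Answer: -1647750/1647749 ≈ -1.0000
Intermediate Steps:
w(N, E) = -1 + N (w(N, E) = (3 + N) - 4 = -1 + N)
s(c) = -1 + 2*c*(c + c*(-1 + 2*c))/3 (s(c) = -1 + ((c + c)*(c + c*(c + (-1 + c))))/3 = -1 + ((2*c)*(c + c*(-1 + 2*c)))/3 = -1 + (2*c*(c + c*(-1 + 2*c)))/3 = -1 + 2*c*(c + c*(-1 + 2*c))/3)
1/s(1/(67 + 63)) = 1/(-1 + 4*(1/(67 + 63))³/3) = 1/(-1 + 4*(1/130)³/3) = 1/(-1 + (4/3)*(1/2197000)) = 1/(-1 + 1/1647750) = 1/(-1647749/1647750) = -1647750/1647749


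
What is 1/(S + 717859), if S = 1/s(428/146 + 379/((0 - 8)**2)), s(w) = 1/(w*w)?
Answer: 21827584/15670838520425 ≈ 1.3929e-6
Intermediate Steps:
s(w) = w**(-2) (s(w) = 1/(w**2) = w**(-2))
S = 1710897769/21827584 (S = 1/((428/146 + 379/((0 - 8)**2))**(-2)) = 1/((428*(1/146) + 379/((-8)**2))**(-2)) = 1/((214/73 + 379/64)**(-2)) = 1/((41363/4672)**(-2)) = 1/(21827584/1710897769) = 1710897769/21827584 ≈ 78.382)
1/(S + 717859) = 1/(1710897769/21827584 + 717859) = 1/(15670838520425/21827584) = 21827584/15670838520425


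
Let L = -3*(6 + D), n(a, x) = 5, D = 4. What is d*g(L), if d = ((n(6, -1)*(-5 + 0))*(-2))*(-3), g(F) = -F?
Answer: -4500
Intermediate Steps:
L = -30 (L = -3*(6 + 4) = -3*10 = -30)
d = -150 (d = ((5*(-5 + 0))*(-2))*(-3) = ((5*(-5))*(-2))*(-3) = -25*(-2)*(-3) = 50*(-3) = -150)
d*g(L) = -(-150)*(-30) = -150*30 = -4500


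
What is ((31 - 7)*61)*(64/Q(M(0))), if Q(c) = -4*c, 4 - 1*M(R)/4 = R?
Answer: -1464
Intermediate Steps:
M(R) = 16 - 4*R
((31 - 7)*61)*(64/Q(M(0))) = ((31 - 7)*61)*(64/((-4*(16 - 4*0)))) = (24*61)*(64/((-4*(16 + 0)))) = 1464*(64/((-4*16))) = 1464*(64/(-64)) = 1464*(64*(-1/64)) = 1464*(-1) = -1464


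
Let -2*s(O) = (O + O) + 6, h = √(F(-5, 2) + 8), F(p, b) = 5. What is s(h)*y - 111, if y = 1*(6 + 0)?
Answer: -129 - 6*√13 ≈ -150.63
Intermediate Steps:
y = 6 (y = 1*6 = 6)
h = √13 (h = √(5 + 8) = √13 ≈ 3.6056)
s(O) = -3 - O (s(O) = -((O + O) + 6)/2 = -(2*O + 6)/2 = -(6 + 2*O)/2 = -3 - O)
s(h)*y - 111 = (-3 - √13)*6 - 111 = (-18 - 6*√13) - 111 = -129 - 6*√13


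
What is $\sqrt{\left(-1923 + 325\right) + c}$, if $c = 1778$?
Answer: $6 \sqrt{5} \approx 13.416$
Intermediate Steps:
$\sqrt{\left(-1923 + 325\right) + c} = \sqrt{\left(-1923 + 325\right) + 1778} = \sqrt{-1598 + 1778} = \sqrt{180} = 6 \sqrt{5}$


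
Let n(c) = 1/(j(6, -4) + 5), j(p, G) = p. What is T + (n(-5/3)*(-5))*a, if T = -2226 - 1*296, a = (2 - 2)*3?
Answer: -2522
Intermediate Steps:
a = 0 (a = 0*3 = 0)
n(c) = 1/11 (n(c) = 1/(6 + 5) = 1/11)
T = -2522 (T = -2226 - 296 = -2522)
T + (n(-5/3)*(-5))*a = -2522 + ((1/11)*(-5))*0 = -2522 - 5/11*0 = -2522 + 0 = -2522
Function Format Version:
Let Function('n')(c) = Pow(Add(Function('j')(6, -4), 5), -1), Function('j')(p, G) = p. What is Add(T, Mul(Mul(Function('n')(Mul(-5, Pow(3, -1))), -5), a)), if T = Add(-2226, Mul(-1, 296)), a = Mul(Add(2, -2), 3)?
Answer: -2522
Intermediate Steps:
a = 0 (a = Mul(0, 3) = 0)
Function('n')(c) = Rational(1, 11) (Function('n')(c) = Pow(Add(6, 5), -1) = Pow(11, -1) = Rational(1, 11))
T = -2522 (T = Add(-2226, -296) = -2522)
Add(T, Mul(Mul(Function('n')(Mul(-5, Pow(3, -1))), -5), a)) = Add(-2522, Mul(Mul(Rational(1, 11), -5), 0)) = Add(-2522, Mul(Rational(-5, 11), 0)) = Add(-2522, 0) = -2522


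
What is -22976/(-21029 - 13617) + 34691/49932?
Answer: 1174571009/864972036 ≈ 1.3579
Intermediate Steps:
-22976/(-21029 - 13617) + 34691/49932 = -22976/(-34646) + 34691*(1/49932) = -22976*(-1/34646) + 34691/49932 = 11488/17323 + 34691/49932 = 1174571009/864972036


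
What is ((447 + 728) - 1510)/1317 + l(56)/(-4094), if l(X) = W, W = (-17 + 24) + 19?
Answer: -702866/2695899 ≈ -0.26072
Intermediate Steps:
W = 26 (W = 7 + 19 = 26)
l(X) = 26
((447 + 728) - 1510)/1317 + l(56)/(-4094) = ((447 + 728) - 1510)/1317 + 26/(-4094) = (1175 - 1510)*(1/1317) + 26*(-1/4094) = -335*1/1317 - 13/2047 = -335/1317 - 13/2047 = -702866/2695899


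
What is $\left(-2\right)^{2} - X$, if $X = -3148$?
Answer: $3152$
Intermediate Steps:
$\left(-2\right)^{2} - X = \left(-2\right)^{2} - -3148 = 4 + 3148 = 3152$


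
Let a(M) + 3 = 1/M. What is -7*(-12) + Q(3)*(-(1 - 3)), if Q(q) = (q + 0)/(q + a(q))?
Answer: 102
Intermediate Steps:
a(M) = -3 + 1/M
Q(q) = q/(-3 + q + 1/q) (Q(q) = (q + 0)/(q + (-3 + 1/q)) = q/(-3 + q + 1/q))
-7*(-12) + Q(3)*(-(1 - 3)) = -7*(-12) + (3²/(1 + 3*(-3 + 3)))*(-(1 - 3)) = 84 + (9/(1 + 3*0))*(-1*(-2)) = 84 + (9/(1 + 0))*2 = 84 + (9/1)*2 = 84 + (9*1)*2 = 84 + 9*2 = 84 + 18 = 102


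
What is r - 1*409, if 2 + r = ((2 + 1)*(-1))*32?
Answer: -507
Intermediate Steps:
r = -98 (r = -2 + ((2 + 1)*(-1))*32 = -2 + (3*(-1))*32 = -2 - 3*32 = -2 - 96 = -98)
r - 1*409 = -98 - 1*409 = -98 - 409 = -507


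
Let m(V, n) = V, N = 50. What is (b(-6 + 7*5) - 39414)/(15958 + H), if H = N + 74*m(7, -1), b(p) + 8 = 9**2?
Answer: -39341/16526 ≈ -2.3806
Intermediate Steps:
b(p) = 73 (b(p) = -8 + 9**2 = -8 + 81 = 73)
H = 568 (H = 50 + 74*7 = 50 + 518 = 568)
(b(-6 + 7*5) - 39414)/(15958 + H) = (73 - 39414)/(15958 + 568) = -39341/16526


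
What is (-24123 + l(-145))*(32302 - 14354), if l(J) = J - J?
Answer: -432959604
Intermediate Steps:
l(J) = 0
(-24123 + l(-145))*(32302 - 14354) = (-24123 + 0)*(32302 - 14354) = -24123*17948 = -432959604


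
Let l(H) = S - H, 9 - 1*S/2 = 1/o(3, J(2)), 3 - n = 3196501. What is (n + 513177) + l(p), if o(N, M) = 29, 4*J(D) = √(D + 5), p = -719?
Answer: -77794938/29 ≈ -2.6826e+6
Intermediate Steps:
n = -3196498 (n = 3 - 1*3196501 = 3 - 3196501 = -3196498)
J(D) = √(5 + D)/4 (J(D) = √(D + 5)/4 = √(5 + D)/4)
S = 520/29 (S = 18 - 2/29 = 520/29 ≈ 17.931)
l(H) = 520/29 - H
(n + 513177) + l(p) = (-3196498 + 513177) + (520/29 - 1*(-719)) = -2683321 + (520/29 + 719) = -2683321 + 21371/29 = -77794938/29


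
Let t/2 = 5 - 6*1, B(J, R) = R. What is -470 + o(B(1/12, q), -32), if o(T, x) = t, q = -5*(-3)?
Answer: -472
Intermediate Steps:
q = 15
t = -2 (t = 2*(5 - 6*1) = 2*(5 - 6) = 2*(-1) = -2)
o(T, x) = -2
-470 + o(B(1/12, q), -32) = -470 - 2 = -472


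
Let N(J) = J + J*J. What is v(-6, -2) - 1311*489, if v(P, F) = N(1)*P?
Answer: -641091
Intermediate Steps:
N(J) = J + J**2
v(P, F) = 2*P (v(P, F) = (1*(1 + 1))*P = (1*2)*P = 2*P)
v(-6, -2) - 1311*489 = 2*(-6) - 1311*489 = -12 - 641079 = -641091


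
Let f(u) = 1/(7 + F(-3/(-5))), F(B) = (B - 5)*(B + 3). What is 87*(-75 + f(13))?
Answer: -1444200/221 ≈ -6534.8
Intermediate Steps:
F(B) = (-5 + B)*(3 + B)
f(u) = -25/221 (f(u) = 1/(7 + (-15 + (-3/(-5))² - (-6)/(-5))) = 1/(7 + (-15 + (-3*(-⅕))² - (-6)*(-1)/5)) = 1/(7 + (-15 + (⅗)² - 2*⅗)) = 1/(7 + (-15 + 9/25 - 6/5)) = 1/(7 - 396/25) = 1/(-221/25) = -25/221)
87*(-75 + f(13)) = 87*(-75 - 25/221) = 87*(-16600/221) = -1444200/221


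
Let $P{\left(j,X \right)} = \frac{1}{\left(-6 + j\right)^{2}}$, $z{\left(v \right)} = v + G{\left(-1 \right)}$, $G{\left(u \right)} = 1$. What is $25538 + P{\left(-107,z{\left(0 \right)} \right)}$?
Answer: $\frac{326094723}{12769} \approx 25538.0$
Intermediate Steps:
$z{\left(v \right)} = 1 + v$ ($z{\left(v \right)} = v + 1 = 1 + v$)
$P{\left(j,X \right)} = \frac{1}{\left(-6 + j\right)^{2}}$
$25538 + P{\left(-107,z{\left(0 \right)} \right)} = 25538 + \frac{1}{\left(-6 - 107\right)^{2}} = 25538 + \frac{1}{12769} = \frac{326094723}{12769}$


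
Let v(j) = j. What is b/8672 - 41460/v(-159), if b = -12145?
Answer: 119203355/459616 ≈ 259.35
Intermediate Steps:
b/8672 - 41460/v(-159) = -12145/8672 - 41460/(-159) = -12145*1/8672 - 41460*(-1/159) = -12145/8672 + 13820/53 = 119203355/459616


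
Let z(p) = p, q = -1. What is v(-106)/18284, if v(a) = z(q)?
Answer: -1/18284 ≈ -5.4693e-5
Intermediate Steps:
v(a) = -1
v(-106)/18284 = -1/18284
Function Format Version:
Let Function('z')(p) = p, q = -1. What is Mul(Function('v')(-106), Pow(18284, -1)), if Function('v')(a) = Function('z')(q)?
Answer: Rational(-1, 18284) ≈ -5.4693e-5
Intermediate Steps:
Function('v')(a) = -1
Mul(Function('v')(-106), Pow(18284, -1)) = Mul(-1, Pow(18284, -1)) = Mul(-1, Rational(1, 18284)) = Rational(-1, 18284)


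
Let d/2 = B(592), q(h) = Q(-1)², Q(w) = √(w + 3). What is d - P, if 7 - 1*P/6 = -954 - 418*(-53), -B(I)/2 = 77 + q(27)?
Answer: 126842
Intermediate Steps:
Q(w) = √(3 + w)
q(h) = 2 (q(h) = (√(3 - 1))² = (√2)² = 2)
B(I) = -158 (B(I) = -2*(77 + 2) = -2*79 = -158)
d = -316 (d = 2*(-158) = -316)
P = -127158 (P = 42 - 6*(-954 - 418*(-53)) = 42 - 6*(-954 + 22154) = 42 - 6*21200 = 42 - 127200 = -127158)
d - P = -316 - 1*(-127158) = -316 + 127158 = 126842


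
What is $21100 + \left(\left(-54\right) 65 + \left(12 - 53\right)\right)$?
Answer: $17549$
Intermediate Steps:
$21100 + \left(\left(-54\right) 65 + \left(12 - 53\right)\right) = 21100 - 3551 = 17549$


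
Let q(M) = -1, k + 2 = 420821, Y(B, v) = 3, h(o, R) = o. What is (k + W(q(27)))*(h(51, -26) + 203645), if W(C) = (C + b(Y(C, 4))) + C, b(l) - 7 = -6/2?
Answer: 85719554416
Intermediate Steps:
k = 420819 (k = -2 + 420821 = 420819)
b(l) = 4 (b(l) = 7 - 6/2 = 7 - 6*½ = 7 - 3 = 4)
W(C) = 4 + 2*C (W(C) = (C + 4) + C = (4 + C) + C = 4 + 2*C)
(k + W(q(27)))*(h(51, -26) + 203645) = (420819 + (4 + 2*(-1)))*(51 + 203645) = (420819 + (4 - 2))*203696 = (420819 + 2)*203696 = 420821*203696 = 85719554416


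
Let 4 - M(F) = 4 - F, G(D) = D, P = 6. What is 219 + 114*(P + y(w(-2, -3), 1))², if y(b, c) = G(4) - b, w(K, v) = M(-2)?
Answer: 16635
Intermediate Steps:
M(F) = F (M(F) = 4 - (4 - F) = 4 + (-4 + F) = F)
w(K, v) = -2
y(b, c) = 4 - b
219 + 114*(P + y(w(-2, -3), 1))² = 219 + 114*(6 + (4 - 1*(-2)))² = 219 + 114*(6 + (4 + 2))² = 219 + 114*(6 + 6)² = 219 + 114*12² = 219 + 114*144 = 219 + 16416 = 16635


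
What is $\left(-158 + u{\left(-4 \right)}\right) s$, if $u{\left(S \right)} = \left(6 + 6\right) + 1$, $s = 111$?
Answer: $-16095$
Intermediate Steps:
$u{\left(S \right)} = 13$ ($u{\left(S \right)} = 12 + 1 = 13$)
$\left(-158 + u{\left(-4 \right)}\right) s = \left(-158 + 13\right) 111 = \left(-145\right) 111 = -16095$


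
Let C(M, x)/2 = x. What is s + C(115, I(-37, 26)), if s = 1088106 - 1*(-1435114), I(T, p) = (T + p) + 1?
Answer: 2523200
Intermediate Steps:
I(T, p) = 1 + T + p
C(M, x) = 2*x
s = 2523220 (s = 1088106 + 1435114 = 2523220)
s + C(115, I(-37, 26)) = 2523220 + 2*(1 - 37 + 26) = 2523220 + 2*(-10) = 2523220 - 20 = 2523200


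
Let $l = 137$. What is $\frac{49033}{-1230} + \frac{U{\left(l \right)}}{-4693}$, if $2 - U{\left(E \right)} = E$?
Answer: $- \frac{229945819}{5772390} \approx -39.835$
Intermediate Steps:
$U{\left(E \right)} = 2 - E$
$\frac{49033}{-1230} + \frac{U{\left(l \right)}}{-4693} = \frac{49033}{-1230} + \frac{2 - 137}{-4693} = 49033 \left(- \frac{1}{1230}\right) + \left(2 - 137\right) \left(- \frac{1}{4693}\right) = - \frac{49033}{1230} - - \frac{135}{4693} = - \frac{49033}{1230} + \frac{135}{4693} = - \frac{229945819}{5772390}$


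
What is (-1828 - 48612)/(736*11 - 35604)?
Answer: 970/529 ≈ 1.8336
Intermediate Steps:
(-1828 - 48612)/(736*11 - 35604) = -50440/(8096 - 35604) = -50440/(-27508) = -50440*(-1/27508) = 970/529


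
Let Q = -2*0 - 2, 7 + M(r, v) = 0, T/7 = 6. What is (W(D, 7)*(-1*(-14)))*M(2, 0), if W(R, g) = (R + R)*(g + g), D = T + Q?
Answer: -109760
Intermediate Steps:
T = 42 (T = 7*6 = 42)
M(r, v) = -7 (M(r, v) = -7 + 0 = -7)
Q = -2 (Q = 0 - 2 = -2)
D = 40 (D = 42 - 2 = 40)
W(R, g) = 4*R*g (W(R, g) = (2*R)*(2*g) = 4*R*g)
(W(D, 7)*(-1*(-14)))*M(2, 0) = ((4*40*7)*(-1*(-14)))*(-7) = (1120*14)*(-7) = 15680*(-7) = -109760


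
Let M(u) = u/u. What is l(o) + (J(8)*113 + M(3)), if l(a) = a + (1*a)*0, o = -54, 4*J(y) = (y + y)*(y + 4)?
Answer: 5371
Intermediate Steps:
J(y) = y*(4 + y)/2 (J(y) = ((y + y)*(y + 4))/4 = ((2*y)*(4 + y))/4 = (2*y*(4 + y))/4 = y*(4 + y)/2)
M(u) = 1
l(a) = a (l(a) = a + a*0 = a + 0 = a)
l(o) + (J(8)*113 + M(3)) = -54 + (((1/2)*8*(4 + 8))*113 + 1) = -54 + (((1/2)*8*12)*113 + 1) = -54 + (48*113 + 1) = -54 + (5424 + 1) = -54 + 5425 = 5371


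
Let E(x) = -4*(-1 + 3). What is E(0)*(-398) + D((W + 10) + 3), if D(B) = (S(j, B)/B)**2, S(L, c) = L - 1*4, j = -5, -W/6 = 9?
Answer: 5352385/1681 ≈ 3184.0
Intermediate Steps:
W = -54 (W = -6*9 = -54)
E(x) = -8 (E(x) = -4*2 = -8)
S(L, c) = -4 + L (S(L, c) = L - 4 = -4 + L)
D(B) = 81/B**2 (D(B) = ((-4 - 5)/B)**2 = (-9/B)**2 = 81/B**2)
E(0)*(-398) + D((W + 10) + 3) = -8*(-398) + 81/((-54 + 10) + 3)**2 = 3184 + 81/(-44 + 3)**2 = 3184 + 81/(-41)**2 = 3184 + 81*(1/1681) = 3184 + 81/1681 = 5352385/1681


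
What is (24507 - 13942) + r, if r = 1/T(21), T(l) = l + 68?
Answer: 940286/89 ≈ 10565.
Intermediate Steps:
T(l) = 68 + l
r = 1/89 (r = 1/(68 + 21) = 1/89 ≈ 0.011236)
(24507 - 13942) + r = (24507 - 13942) + 1/89 = 10565 + 1/89 = 940286/89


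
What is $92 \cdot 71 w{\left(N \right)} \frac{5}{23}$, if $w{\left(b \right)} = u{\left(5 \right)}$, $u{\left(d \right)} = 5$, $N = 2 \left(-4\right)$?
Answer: $7100$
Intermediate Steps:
$N = -8$
$w{\left(b \right)} = 5$
$92 \cdot 71 w{\left(N \right)} \frac{5}{23} = 92 \cdot 71 \cdot 5 \cdot \frac{5}{23} = 6532 \cdot 5 \cdot 5 \cdot \frac{1}{23} = 6532 \cdot 5 \cdot \frac{5}{23} = 6532 \cdot \frac{25}{23} = 7100$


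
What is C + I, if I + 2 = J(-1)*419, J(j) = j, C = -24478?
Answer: -24899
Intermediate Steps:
I = -421 (I = -2 - 1*419 = -2 - 419 = -421)
C + I = -24478 - 421 = -24899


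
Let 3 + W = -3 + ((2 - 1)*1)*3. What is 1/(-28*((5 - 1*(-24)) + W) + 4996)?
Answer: 1/4268 ≈ 0.00023430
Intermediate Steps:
W = -3 (W = -3 + (-3 + ((2 - 1)*1)*3) = -3 + (-3 + (1*1)*3) = -3 + (-3 + 1*3) = -3 + (-3 + 3) = -3 + 0 = -3)
1/(-28*((5 - 1*(-24)) + W) + 4996) = 1/(-28*((5 - 1*(-24)) - 3) + 4996) = 1/(-28*((5 + 24) - 3) + 4996) = 1/(-28*(29 - 3) + 4996) = 1/(-28*26 + 4996) = 1/(-728 + 4996) = 1/4268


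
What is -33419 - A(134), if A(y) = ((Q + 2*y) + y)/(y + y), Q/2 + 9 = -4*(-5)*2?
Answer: -2239189/67 ≈ -33421.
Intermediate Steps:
Q = 62 (Q = -18 + 2*(-4*(-5)*2) = -18 + 2*(20*2) = -18 + 2*40 = -18 + 80 = 62)
A(y) = (62 + 3*y)/(2*y) (A(y) = ((62 + 2*y) + y)/(y + y) = (62 + 3*y)/((2*y)) = (62 + 3*y)*(1/(2*y)) = (62 + 3*y)/(2*y))
-33419 - A(134) = -33419 - (3/2 + 31/134) = -33419 - 1*116/67 = -33419 - 116/67 = -2239189/67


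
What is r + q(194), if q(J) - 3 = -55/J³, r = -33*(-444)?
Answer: 107001782465/7301384 ≈ 14655.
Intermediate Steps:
r = 14652
q(J) = 3 - 55/J³
r + q(194) = 14652 + (3 - 55/194³) = 14652 + (3 - 55*1/7301384) = 14652 + (3 - 55/7301384) = 14652 + 21904097/7301384 = 107001782465/7301384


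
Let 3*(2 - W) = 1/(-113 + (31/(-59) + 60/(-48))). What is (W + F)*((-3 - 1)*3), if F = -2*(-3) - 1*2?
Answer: -1951208/27087 ≈ -72.035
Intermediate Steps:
W = 162758/81261 (W = 2 - 1/(3*(-113 + (31/(-59) + 60/(-48)))) = 2 - 1/(3*(-113 + (31*(-1/59) + 60*(-1/48)))) = 2 - 1/(3*(-113 + (-31/59 - 5/4))) = 2 - 1/(3*(-113 - 419/236)) = 2 - 1/(3*(-27087/236)) = 2 - 1/3*(-236/27087) = 2 + 236/81261 = 162758/81261 ≈ 2.0029)
F = 4 (F = 6 - 2 = 4)
(W + F)*((-3 - 1)*3) = (162758/81261 + 4)*((-3 - 1)*3) = 487802*(-4*3)/81261 = (487802/81261)*(-12) = -1951208/27087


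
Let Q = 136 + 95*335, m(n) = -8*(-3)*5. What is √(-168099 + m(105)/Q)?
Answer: 3*I*√19079339193251/31961 ≈ 410.0*I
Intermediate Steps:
m(n) = 120 (m(n) = 24*5 = 120)
Q = 31961 (Q = 136 + 31825 = 31961)
√(-168099 + m(105)/Q) = √(-168099 + 120/31961) = √(-5372612019/31961) = 3*I*√19079339193251/31961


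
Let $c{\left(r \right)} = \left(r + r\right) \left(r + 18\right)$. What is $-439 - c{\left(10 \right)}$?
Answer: $-999$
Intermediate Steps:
$c{\left(r \right)} = 2 r \left(18 + r\right)$
$-439 - c{\left(10 \right)} = -439 - 2 \cdot 10 \left(18 + 10\right) = -439 - 2 \cdot 10 \cdot 28 = -439 - 560 = -999$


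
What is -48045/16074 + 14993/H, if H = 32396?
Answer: -219244723/86788884 ≈ -2.5262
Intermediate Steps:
-48045/16074 + 14993/H = -48045/16074 + 14993/32396 = -48045*1/16074 + 14993*(1/32396) = -16015/5358 + 14993/32396 = -219244723/86788884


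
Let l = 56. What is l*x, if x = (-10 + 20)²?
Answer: 5600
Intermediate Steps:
x = 100 (x = 10² = 100)
l*x = 56*100 = 5600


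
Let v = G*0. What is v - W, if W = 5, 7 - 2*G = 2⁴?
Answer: -5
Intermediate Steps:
G = -9/2 (G = 7/2 - ½*2⁴ = 7/2 - ½*16 = 7/2 - 8 = -9/2 ≈ -4.5000)
v = 0 (v = -9/2*0 = 0)
v - W = 0 - 1*5 = 0 - 5 = -5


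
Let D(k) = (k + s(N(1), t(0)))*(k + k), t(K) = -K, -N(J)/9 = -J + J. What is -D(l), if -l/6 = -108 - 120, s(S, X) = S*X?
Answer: -3742848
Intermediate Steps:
N(J) = 0 (N(J) = -9*(-J + J) = -9*0 = 0)
l = 1368 (l = -6*(-108 - 120) = -6*(-228) = 1368)
D(k) = 2*k**2 (D(k) = (k + 0*(-1*0))*(k + k) = (k + 0*0)*(2*k) = (k + 0)*(2*k) = k*(2*k) = 2*k**2)
-D(l) = -2*1368**2 = -2*1871424 = -1*3742848 = -3742848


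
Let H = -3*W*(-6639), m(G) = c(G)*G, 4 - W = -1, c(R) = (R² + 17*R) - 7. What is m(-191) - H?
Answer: -6445942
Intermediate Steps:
c(R) = -7 + R² + 17*R
W = 5 (W = 4 - 1*(-1) = 4 + 1 = 5)
m(G) = G*(-7 + G² + 17*G) (m(G) = (-7 + G² + 17*G)*G = G*(-7 + G² + 17*G))
H = 99585 (H = -3*5*(-6639) = -15*(-6639) = 99585)
m(-191) - H = -191*(-7 + (-191)² + 17*(-191)) - 1*99585 = -191*(-7 + 36481 - 3247) - 99585 = -191*33227 - 99585 = -6346357 - 99585 = -6445942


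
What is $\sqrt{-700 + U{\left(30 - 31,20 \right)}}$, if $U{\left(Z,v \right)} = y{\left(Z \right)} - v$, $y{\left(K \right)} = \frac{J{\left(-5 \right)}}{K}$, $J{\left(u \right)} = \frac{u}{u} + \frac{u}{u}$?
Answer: $19 i \sqrt{2} \approx 26.87 i$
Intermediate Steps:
$J{\left(u \right)} = 2$ ($J{\left(u \right)} = 1 + 1 = 2$)
$y{\left(K \right)} = \frac{2}{K}$
$U{\left(Z,v \right)} = - v + \frac{2}{Z}$ ($U{\left(Z,v \right)} = \frac{2}{Z} - v = - v + \frac{2}{Z}$)
$\sqrt{-700 + U{\left(30 - 31,20 \right)}} = \sqrt{-700 + \left(\left(-1\right) 20 + \frac{2}{30 - 31}\right)} = \sqrt{-700 - \left(20 - \frac{2}{-1}\right)} = \sqrt{-700 + \left(-20 + 2 \left(-1\right)\right)} = \sqrt{-700 - 22} = \sqrt{-722} = 19 i \sqrt{2}$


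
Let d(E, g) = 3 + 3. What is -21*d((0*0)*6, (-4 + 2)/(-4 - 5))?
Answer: -126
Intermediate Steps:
d(E, g) = 6
-21*d((0*0)*6, (-4 + 2)/(-4 - 5)) = -21*6 = -126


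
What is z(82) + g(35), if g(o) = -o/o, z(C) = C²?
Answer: 6723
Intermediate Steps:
g(o) = -1 (g(o) = -1*1 = -1)
z(82) + g(35) = 82² - 1 = 6724 - 1 = 6723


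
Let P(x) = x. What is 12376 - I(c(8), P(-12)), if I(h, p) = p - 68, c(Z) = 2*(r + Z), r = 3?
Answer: 12456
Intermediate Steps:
c(Z) = 6 + 2*Z (c(Z) = 2*(3 + Z) = 6 + 2*Z)
I(h, p) = -68 + p
12376 - I(c(8), P(-12)) = 12376 - (-68 - 12) = 12376 - 1*(-80) = 12376 + 80 = 12456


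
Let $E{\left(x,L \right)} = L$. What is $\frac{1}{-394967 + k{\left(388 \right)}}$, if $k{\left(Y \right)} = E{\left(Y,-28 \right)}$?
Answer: $- \frac{1}{394995} \approx -2.5317 \cdot 10^{-6}$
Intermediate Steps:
$k{\left(Y \right)} = -28$
$\frac{1}{-394967 + k{\left(388 \right)}} = \frac{1}{-394967 - 28} = \frac{1}{-394995} = - \frac{1}{394995}$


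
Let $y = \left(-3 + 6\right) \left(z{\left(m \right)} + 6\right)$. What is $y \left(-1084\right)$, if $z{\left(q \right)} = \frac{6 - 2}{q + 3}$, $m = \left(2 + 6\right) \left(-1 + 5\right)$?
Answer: $- \frac{695928}{35} \approx -19884.0$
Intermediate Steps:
$m = 32$ ($m = 8 \cdot 4 = 32$)
$z{\left(q \right)} = \frac{4}{3 + q}$
$y = \frac{642}{35}$ ($y = \left(-3 + 6\right) \left(\frac{4}{3 + 32} + 6\right) = 3 \left(\frac{4}{35} + 6\right) = 3 \cdot \frac{214}{35} = \frac{642}{35} \approx 18.343$)
$y \left(-1084\right) = \frac{642}{35} \left(-1084\right) = - \frac{695928}{35}$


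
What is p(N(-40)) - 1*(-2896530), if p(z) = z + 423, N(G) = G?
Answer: 2896913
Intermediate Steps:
p(z) = 423 + z
p(N(-40)) - 1*(-2896530) = (423 - 40) - 1*(-2896530) = 383 + 2896530 = 2896913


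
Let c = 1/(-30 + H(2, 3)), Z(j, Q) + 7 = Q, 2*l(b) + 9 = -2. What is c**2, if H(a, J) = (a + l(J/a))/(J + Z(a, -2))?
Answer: 144/124609 ≈ 0.0011556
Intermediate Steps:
l(b) = -11/2 (l(b) = -9/2 + (1/2)*(-2) = -9/2 - 1 = -11/2)
Z(j, Q) = -7 + Q
H(a, J) = (-11/2 + a)/(-9 + J) (H(a, J) = (a - 11/2)/(J + (-7 - 2)) = (-11/2 + a)/(J - 9) = (-11/2 + a)/(-9 + J))
c = -12/353 (c = 1/(-30 + (-11/2 + 2)/(-9 + 3)) = 1/(-30 - 7/2/(-6)) = 1/(-30 - 1/6*(-7/2)) = 1/(-30 + 7/12) = 1/(-353/12) = -12/353 ≈ -0.033994)
c**2 = (-12/353)**2 = 144/124609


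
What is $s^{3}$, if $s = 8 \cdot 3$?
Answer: $13824$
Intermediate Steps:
$s = 24$
$s^{3} = 24^{3} = 13824$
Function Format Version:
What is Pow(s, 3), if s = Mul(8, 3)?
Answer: 13824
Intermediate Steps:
s = 24
Pow(s, 3) = Pow(24, 3) = 13824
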